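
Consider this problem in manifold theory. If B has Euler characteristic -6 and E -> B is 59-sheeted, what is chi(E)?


For a finite covering: chi(E) = (number of sheets) * chi(B).
chi(E) = 59 * (-6) = -354

-354


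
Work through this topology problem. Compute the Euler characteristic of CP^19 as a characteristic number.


For any closed oriented manifold, <e(TM),[M]> = chi(M).
chi(CP^19) = 19+1 = 20

20


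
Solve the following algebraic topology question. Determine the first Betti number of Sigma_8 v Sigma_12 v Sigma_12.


For a wedge X v Y: reduced H_k(X v Y) = H_k(X) + H_k(Y).
Each Sigma_g contributes b_1 = 2g.
b_1 = 16 + 24 + 24 = 64

64


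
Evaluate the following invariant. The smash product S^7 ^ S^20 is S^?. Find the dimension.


S^m ^ S^n = S^{m+n}.
k = 7 + 20 = 27

27


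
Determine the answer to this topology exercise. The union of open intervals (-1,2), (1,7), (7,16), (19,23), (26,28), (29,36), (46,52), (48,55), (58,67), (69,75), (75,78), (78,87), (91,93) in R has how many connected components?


Sort and merge overlapping open intervals.
Merged: (-1,7), (7,16), (19,23), (26,28), (29,36), (46,55), (58,67), (69,75), (75,78), (78,87), (91,93).
Number of components = 11

11


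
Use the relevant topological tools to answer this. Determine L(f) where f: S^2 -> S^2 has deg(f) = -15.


On S^2: L(f) = tr(f_0*) + (-1)^2 tr(f_2*) = 1 + (-1)^2 * deg(f).
L(f) = 1 + (-1)^2 * -15 = 1 + -15 = -14

-14


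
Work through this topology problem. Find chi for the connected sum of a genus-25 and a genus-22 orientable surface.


chi(Sigma_25) = 2 - 2*25 = -48
chi(Sigma_22) = 2 - 2*22 = -42
For surfaces: chi(A#B) = chi(A) + chi(B) - 2.
chi = -48 + -42 - 2 = -92

-92


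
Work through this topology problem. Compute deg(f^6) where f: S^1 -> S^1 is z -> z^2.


deg(f) = 2. Degree is multiplicative: deg(f^6) = (deg f)^6.
deg(f^6) = (2)^6 = 64

64


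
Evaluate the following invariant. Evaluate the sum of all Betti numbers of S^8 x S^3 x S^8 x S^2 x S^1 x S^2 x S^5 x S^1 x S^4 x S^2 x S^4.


Total Betti number is multiplicative under products.
Each S^d (d>=1) has total Betti number 2.
There are 11 sphere factors.
Total = 2^11 = 2048

2048


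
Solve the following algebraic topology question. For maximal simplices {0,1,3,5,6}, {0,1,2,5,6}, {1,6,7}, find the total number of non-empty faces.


Each maximal simplex on m vertices has 2^m - 1 nonempty faces.
Take the union (dedupe shared faces).
Total distinct faces = 51

51


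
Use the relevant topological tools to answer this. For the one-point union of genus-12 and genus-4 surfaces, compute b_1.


For a wedge: H_1(A v B) = H_1(A) + H_1(B).
b_1(Sigma_12) = 24, b_1(Sigma_4) = 8.
b_1 = 24 + 8 = 32

32


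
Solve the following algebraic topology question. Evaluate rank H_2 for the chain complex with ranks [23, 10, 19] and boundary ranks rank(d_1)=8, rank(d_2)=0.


rank H_k = rank(ker d_k) - rank(im d_{k+1}).
rank(ker d_2) = rank(C_2) - rank(d_2) = 19 - 0 = 19.
rank(im d_{2+1}) = 0.
rank H_2 = 19 - 0 = 19

19


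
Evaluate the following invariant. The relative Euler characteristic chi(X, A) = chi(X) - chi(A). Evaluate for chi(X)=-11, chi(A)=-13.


Relative Euler characteristic: chi(X, A) = chi(X) - chi(A).
= -11 - (-13) = 2

2


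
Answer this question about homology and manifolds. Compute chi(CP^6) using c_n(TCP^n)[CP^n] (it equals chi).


For any closed oriented manifold, <e(TM),[M]> = chi(M).
chi(CP^6) = 6+1 = 7

7


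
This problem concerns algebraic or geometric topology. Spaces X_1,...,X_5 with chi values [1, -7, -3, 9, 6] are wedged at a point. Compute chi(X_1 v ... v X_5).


chi(A v B) = chi(A) + chi(B) - 1 (one point identified).
For 5 spaces: chi = (sum chi_i) - (5 - 1).
sum = 6; chi = 6 - 4 = 2

2


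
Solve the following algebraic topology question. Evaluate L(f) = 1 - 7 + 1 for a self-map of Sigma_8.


L(f) = tr(f_0*) - tr(f_1*) + tr(f_2*).
= 1 - (7) + (1)
= -5

-5


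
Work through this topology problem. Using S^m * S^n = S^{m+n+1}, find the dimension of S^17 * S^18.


Join of spheres: S^m * S^n = S^{m+n+1}.
dim = 17 + 18 + 1 = 36

36


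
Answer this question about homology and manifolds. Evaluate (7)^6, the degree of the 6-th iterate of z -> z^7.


deg(f) = 7. Degree is multiplicative: deg(f^6) = (deg f)^6.
deg(f^6) = (7)^6 = 117649

117649


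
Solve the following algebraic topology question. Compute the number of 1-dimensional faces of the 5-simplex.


Delta^5 has 5+1 vertices. A 1-face is a choice of 1+1 vertices.
f_1 = C(5+1, 1+1) = C(6,2) = 15

15


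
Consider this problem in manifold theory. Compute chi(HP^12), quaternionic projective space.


HP^12 has one cell in each dimension 0, 4, ..., 4*12 (12+1 cells, all even-dim).
chi = 12 + 1 = 13

13


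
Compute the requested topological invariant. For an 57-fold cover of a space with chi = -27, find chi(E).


For a finite covering: chi(E) = (number of sheets) * chi(B).
chi(E) = 57 * (-27) = -1539

-1539


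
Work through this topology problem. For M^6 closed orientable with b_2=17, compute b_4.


Poincare duality for closed orientable n-manifolds: b_k = b_{n-k}.
Here n = 6, so b_4 = b_2 = 17

17


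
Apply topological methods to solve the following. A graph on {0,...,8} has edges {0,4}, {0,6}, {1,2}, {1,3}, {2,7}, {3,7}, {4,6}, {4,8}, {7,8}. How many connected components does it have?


Run DFS/union-find over 9 vertices.
V = 9, E = 9.
Number of components = 2

2


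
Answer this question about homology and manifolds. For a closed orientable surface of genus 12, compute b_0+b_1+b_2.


For Sigma_12: b_0 = 1, b_1 = 2g = 24, b_2 = 1.
Total = 1 + 24 + 1 = 26

26


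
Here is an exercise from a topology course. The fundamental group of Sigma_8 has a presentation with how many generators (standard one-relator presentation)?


Standard presentation: pi_1(Sigma_g) = <a_1,b_1,...,a_g,b_g | [a_1,b_1]...[a_g,b_g] = 1>.
Number of generators = 2g = 2*8 = 16

16


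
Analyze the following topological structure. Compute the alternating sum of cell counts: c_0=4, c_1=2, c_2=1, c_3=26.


chi = sum_k (-1)^k c_k.
= (-1)^0*4 + (-1)^1*2 + (-1)^2*1 + (-1)^3*26
= (4) + (-2) + (1) + (-26)
= -23

-23


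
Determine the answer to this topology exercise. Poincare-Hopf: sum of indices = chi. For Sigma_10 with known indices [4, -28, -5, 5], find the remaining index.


Poincare-Hopf: sum of indices = chi(M).
chi(Sigma_10) = 2 - 2*10 = -18.
Sum of known indices = -24.
x = chi - (sum known) = -18 - (-24) = 6

6


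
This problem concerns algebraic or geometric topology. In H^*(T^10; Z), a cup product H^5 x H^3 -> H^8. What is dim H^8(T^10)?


Cup product: H^p x H^q -> H^{p+q}; here p+q = 5+3 = 8.
rank H^k(T^n) = C(n,k).
C(10,8) = 45

45


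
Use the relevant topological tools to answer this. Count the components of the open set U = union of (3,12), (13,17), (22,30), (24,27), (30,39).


Sort and merge overlapping open intervals.
Merged: (3,12), (13,17), (22,30), (30,39).
Number of components = 4

4


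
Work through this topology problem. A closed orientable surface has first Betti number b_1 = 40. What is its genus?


For a closed orientable surface: b_1 = 2g.
40 = 2g
g = 40 / 2 = 20

20


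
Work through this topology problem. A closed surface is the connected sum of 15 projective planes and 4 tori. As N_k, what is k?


Since a >= 1, the sum is non-orientable; each T^2 can be replaced by RP^2 # RP^2 (since T^2#RP^2 = 3RP^2).
Total crosscaps k = 15 + 2*4 = 23.
Check via chi: chi = 15*1 + 4*0 - (15+4-1)*2 = -21 = 2 - k = -21. Consistent.

23


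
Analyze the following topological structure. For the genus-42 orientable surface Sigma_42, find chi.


For a closed orientable surface of genus g: chi = 2 - 2g.
Here g = 42.
chi = 2 - 2*42 = 2 - 84 = -82

-82


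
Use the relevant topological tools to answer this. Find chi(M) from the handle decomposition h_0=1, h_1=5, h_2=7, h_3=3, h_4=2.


Handles of index k contribute (-1)^k to chi (same as CW cells).
chi = (1) + (-5) + (7) + (-3) + (2) = 2

2


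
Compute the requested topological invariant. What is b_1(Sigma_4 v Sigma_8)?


For a wedge: H_1(A v B) = H_1(A) + H_1(B).
b_1(Sigma_4) = 8, b_1(Sigma_8) = 16.
b_1 = 8 + 16 = 24

24


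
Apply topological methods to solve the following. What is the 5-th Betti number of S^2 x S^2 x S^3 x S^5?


Each S^d has Poincare polynomial 1 + t^d.
The product S^2 x S^2 x S^3 x S^5 has Poincare polynomial prod(1+t^d_i).
Expanding: b_0=1, b_2=2, b_3=1, b_4=1, b_5=3, b_7=3, b_8=1, b_9=1, b_10=2, b_12=1.
b_5 = 3

3


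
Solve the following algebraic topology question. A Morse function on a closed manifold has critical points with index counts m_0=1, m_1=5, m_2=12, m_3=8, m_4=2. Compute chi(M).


Morse theory: chi(M) = sum_k (-1)^k m_k where m_k = #(index-k critical points).
= (1) + (-5) + (12) + (-8) + (2) = 2

2


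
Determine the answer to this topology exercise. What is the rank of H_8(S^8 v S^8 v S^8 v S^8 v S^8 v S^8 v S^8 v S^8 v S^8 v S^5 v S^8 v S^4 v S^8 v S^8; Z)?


For a wedge of spheres, H_k (k>0) is free on one generator per sphere of dimension k.
Spheres of dimension 8: count = 12.
b_8 = 12

12


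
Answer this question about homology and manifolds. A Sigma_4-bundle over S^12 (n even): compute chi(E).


chi(S^12) = 2 (n even), chi(Sigma_4) = 2 - 2*4 = -6.
chi(E) = 2 * (-6) = -12

-12


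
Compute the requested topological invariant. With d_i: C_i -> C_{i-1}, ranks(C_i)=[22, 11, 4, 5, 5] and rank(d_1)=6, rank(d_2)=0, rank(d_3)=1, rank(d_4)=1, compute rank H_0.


rank H_k = rank(ker d_k) - rank(im d_{k+1}).
rank(ker d_0) = rank(C_0) - rank(d_0) = 22 - 0 = 22.
rank(im d_{0+1}) = 6.
rank H_0 = 22 - 6 = 16

16


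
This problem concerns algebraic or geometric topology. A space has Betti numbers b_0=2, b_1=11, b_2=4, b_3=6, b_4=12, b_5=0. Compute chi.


chi = sum_k (-1)^k b_k.
= (2) + (-11) + (4) + (-6) + (12) + (0)
= 1

1


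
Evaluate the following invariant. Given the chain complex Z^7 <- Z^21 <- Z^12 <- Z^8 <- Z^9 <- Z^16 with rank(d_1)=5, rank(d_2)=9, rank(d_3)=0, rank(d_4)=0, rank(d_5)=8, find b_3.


rank H_k = rank(ker d_k) - rank(im d_{k+1}).
rank(ker d_3) = rank(C_3) - rank(d_3) = 8 - 0 = 8.
rank(im d_{3+1}) = 0.
rank H_3 = 8 - 0 = 8

8


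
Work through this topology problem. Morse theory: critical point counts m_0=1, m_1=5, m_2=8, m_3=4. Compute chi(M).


Morse theory: chi(M) = sum_k (-1)^k m_k where m_k = #(index-k critical points).
= (1) + (-5) + (8) + (-4) = 0

0


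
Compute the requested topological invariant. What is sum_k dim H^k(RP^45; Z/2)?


H^k(RP^45; Z/2) = Z/2 for each 0 <= k <= 45.
Total dimension = 45 + 1 = 46

46


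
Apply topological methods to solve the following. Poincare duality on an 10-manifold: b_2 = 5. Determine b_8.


Poincare duality for closed orientable n-manifolds: b_k = b_{n-k}.
Here n = 10, so b_8 = b_2 = 5

5


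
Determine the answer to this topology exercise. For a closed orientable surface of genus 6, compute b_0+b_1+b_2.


For Sigma_6: b_0 = 1, b_1 = 2g = 12, b_2 = 1.
Total = 1 + 12 + 1 = 14

14


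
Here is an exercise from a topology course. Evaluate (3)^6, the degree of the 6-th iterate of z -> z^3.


deg(f) = 3. Degree is multiplicative: deg(f^6) = (deg f)^6.
deg(f^6) = (3)^6 = 729

729


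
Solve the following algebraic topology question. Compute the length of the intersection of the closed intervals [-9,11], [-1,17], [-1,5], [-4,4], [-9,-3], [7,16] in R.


Intersection = [max(a_i), min(b_i)] = [7, -3].
Since 7 > -3, the intersection is empty.
Length = 0

0


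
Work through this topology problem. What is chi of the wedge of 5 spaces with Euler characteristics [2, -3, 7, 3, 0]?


chi(A v B) = chi(A) + chi(B) - 1 (one point identified).
For 5 spaces: chi = (sum chi_i) - (5 - 1).
sum = 9; chi = 9 - 4 = 5

5


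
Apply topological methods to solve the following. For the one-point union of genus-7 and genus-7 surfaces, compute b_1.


For a wedge: H_1(A v B) = H_1(A) + H_1(B).
b_1(Sigma_7) = 14, b_1(Sigma_7) = 14.
b_1 = 14 + 14 = 28

28


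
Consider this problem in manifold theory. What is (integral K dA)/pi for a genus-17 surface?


Gauss-Bonnet: integral K dA = 2*pi*chi(M).
chi(Sigma_17) = 2 - 2*17 = -32.
(integral K dA)/pi = 2*chi = 2*(-32) = -64

-64


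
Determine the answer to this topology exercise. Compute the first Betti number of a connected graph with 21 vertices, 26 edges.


For a connected graph: rank(pi_1) = b_1 = E - V + 1 = 1 - chi.
chi = V - E = 21 - 26 = -5.
rank = 1 - (-5) = 26 - 21 + 1 = 6

6


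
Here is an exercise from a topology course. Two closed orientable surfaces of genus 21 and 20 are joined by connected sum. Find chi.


chi(Sigma_21) = 2 - 2*21 = -40
chi(Sigma_20) = 2 - 2*20 = -38
For surfaces: chi(A#B) = chi(A) + chi(B) - 2.
chi = -40 + -38 - 2 = -80

-80


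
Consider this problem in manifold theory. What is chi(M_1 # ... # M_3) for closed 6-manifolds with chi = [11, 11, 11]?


For n-manifolds: chi(A#B) = chi(A) + chi(B) - chi(S^6).
chi(S^6) = 1 + (-1)^6 = 2.
chi(#) = (sum chi_i) - (3-1)*chi(S^6) = 33 - 2*2 = 29

29


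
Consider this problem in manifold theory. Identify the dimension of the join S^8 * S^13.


Join of spheres: S^m * S^n = S^{m+n+1}.
dim = 8 + 13 + 1 = 22

22


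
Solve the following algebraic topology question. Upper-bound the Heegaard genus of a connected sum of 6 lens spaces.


Heegaard genus satisfies g(A#B) <= g(A) + g(B).
Each lens space has g = 1.
Upper bound: 6 * 1 = 6

6


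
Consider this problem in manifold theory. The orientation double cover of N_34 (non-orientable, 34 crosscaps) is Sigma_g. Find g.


chi(N_34) = 2 - 34 = -32.
Double cover: chi(Sigma_g) = 2 * chi(N_34) = 2*(-32) = -64.
2 - 2g = -64, so g = (2 - (-64))/2 = 66/2 = 33

33


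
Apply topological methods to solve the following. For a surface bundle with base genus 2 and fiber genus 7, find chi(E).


For a fiber bundle F -> E -> B (with CW structure): chi(E) = chi(B) * chi(F).
chi(Sigma_2) = -2, chi(Sigma_7) = -12.
chi(E) = (-2) * (-12) = 24

24


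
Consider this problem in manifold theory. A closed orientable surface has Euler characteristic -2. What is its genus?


chi = 2 - 2g for closed orientable surfaces.
-2 = 2 - 2g
2g = 2 - (-2) = 4
g = 2

2


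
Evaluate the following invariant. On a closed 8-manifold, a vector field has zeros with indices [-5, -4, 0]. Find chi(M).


Poincare-Hopf: chi(M) = sum of indices of zeros.
chi = (-5) + (-4) + (0) = -9

-9


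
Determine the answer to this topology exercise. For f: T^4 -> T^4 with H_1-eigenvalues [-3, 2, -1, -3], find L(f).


For a torus self-map: L(f) = det(I - A) where A acts on H_1.
L(f) = (1--3) * (1-2) * (1--1) * (1--3) = 4 * -1 * 2 * 4 = -32

-32


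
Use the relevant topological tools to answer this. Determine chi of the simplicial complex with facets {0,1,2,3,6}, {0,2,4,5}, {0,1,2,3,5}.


Enumerate all faces; f-vector: f_0=7, f_1=17, f_2=19, f_3=10, f_4=2.
chi = sum (-1)^k f_k = 1

1


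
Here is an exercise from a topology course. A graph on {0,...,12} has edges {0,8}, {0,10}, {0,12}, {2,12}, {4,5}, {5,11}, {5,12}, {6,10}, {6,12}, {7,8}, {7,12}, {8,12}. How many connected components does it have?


Run DFS/union-find over 13 vertices.
V = 13, E = 12.
Number of components = 4

4


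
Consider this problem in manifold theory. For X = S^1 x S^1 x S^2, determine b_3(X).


Each S^d has Poincare polynomial 1 + t^d.
The product S^1 x S^1 x S^2 has Poincare polynomial prod(1+t^d_i).
Expanding: b_0=1, b_1=2, b_2=2, b_3=2, b_4=1.
b_3 = 2

2


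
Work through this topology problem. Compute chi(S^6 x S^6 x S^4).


chi is multiplicative: chi(X x Y) = chi(X) chi(Y).
Each even-dim sphere has chi = 2. There are 3 factors.
chi = 2^3 = 8

8


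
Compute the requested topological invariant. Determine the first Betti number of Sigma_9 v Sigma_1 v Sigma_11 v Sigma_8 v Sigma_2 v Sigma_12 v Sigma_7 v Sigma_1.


For a wedge X v Y: reduced H_k(X v Y) = H_k(X) + H_k(Y).
Each Sigma_g contributes b_1 = 2g.
b_1 = 18 + 2 + 22 + 16 + 4 + 24 + 14 + 2 = 102

102


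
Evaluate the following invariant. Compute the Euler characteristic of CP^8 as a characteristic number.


For any closed oriented manifold, <e(TM),[M]> = chi(M).
chi(CP^8) = 8+1 = 9

9


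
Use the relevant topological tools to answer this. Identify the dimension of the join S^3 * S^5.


Join of spheres: S^m * S^n = S^{m+n+1}.
dim = 3 + 5 + 1 = 9

9


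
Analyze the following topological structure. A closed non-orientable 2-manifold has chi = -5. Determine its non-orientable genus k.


chi = 2 - k for closed non-orientable surfaces with k crosscaps.
-5 = 2 - k
k = 2 - (-5) = 7

7


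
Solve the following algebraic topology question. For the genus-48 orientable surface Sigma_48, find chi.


For a closed orientable surface of genus g: chi = 2 - 2g.
Here g = 48.
chi = 2 - 2*48 = 2 - 96 = -94

-94


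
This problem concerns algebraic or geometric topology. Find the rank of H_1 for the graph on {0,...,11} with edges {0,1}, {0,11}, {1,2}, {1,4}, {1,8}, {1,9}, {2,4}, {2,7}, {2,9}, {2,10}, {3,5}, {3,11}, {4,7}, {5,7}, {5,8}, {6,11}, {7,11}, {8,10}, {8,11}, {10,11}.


b_1 = E - V + (number of components).
E = 20, V = 12, components = 1.
b_1 = 20 - 12 + 1 = 9

9


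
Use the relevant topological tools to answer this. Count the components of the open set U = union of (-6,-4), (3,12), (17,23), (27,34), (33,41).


Sort and merge overlapping open intervals.
Merged: (-6,-4), (3,12), (17,23), (27,41).
Number of components = 4

4


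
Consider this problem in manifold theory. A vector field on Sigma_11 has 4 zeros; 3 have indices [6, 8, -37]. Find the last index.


Poincare-Hopf: sum of indices = chi(M).
chi(Sigma_11) = 2 - 2*11 = -20.
Sum of known indices = -23.
x = chi - (sum known) = -20 - (-23) = 3

3


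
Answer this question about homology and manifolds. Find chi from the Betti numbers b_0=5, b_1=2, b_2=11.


chi = sum_k (-1)^k b_k.
= (5) + (-2) + (11)
= 14

14


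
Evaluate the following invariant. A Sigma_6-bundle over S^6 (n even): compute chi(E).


chi(S^6) = 2 (n even), chi(Sigma_6) = 2 - 2*6 = -10.
chi(E) = 2 * (-10) = -20

-20


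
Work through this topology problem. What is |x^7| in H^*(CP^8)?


|x| = 2 in H^*(CP^n).
|x^7| = 7 * |x| = 7 * 2 = 14

14


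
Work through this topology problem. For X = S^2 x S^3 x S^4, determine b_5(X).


Each S^d has Poincare polynomial 1 + t^d.
The product S^2 x S^3 x S^4 has Poincare polynomial prod(1+t^d_i).
Expanding: b_0=1, b_2=1, b_3=1, b_4=1, b_5=1, b_6=1, b_7=1, b_9=1.
b_5 = 1

1


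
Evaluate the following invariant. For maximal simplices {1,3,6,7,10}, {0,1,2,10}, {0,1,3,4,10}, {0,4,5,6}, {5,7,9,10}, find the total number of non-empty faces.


Each maximal simplex on m vertices has 2^m - 1 nonempty faces.
Take the union (dedupe shared faces).
Total distinct faces = 85

85


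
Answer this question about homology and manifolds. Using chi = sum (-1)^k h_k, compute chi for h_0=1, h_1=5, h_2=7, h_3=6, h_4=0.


Handles of index k contribute (-1)^k to chi (same as CW cells).
chi = (1) + (-5) + (7) + (-6) + (0) = -3

-3


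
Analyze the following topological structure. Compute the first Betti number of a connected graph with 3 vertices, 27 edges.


For a connected graph: rank(pi_1) = b_1 = E - V + 1 = 1 - chi.
chi = V - E = 3 - 27 = -24.
rank = 1 - (-24) = 27 - 3 + 1 = 25

25


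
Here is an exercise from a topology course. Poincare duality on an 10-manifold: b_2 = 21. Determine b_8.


Poincare duality for closed orientable n-manifolds: b_k = b_{n-k}.
Here n = 10, so b_8 = b_2 = 21

21


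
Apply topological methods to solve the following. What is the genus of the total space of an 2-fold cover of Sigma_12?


For an n-sheeted cover: chi(E) = n * chi(B).
chi(Sigma_12) = 2 - 2*12 = -22.
chi(E) = 2 * (-22) = -44.
genus(E) = (2 - chi(E))/2 = (2 - (-44))/2 = 46/2 = 23

23


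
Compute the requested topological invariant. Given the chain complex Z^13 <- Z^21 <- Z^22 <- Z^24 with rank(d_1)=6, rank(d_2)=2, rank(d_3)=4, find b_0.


rank H_k = rank(ker d_k) - rank(im d_{k+1}).
rank(ker d_0) = rank(C_0) - rank(d_0) = 13 - 0 = 13.
rank(im d_{0+1}) = 6.
rank H_0 = 13 - 6 = 7

7


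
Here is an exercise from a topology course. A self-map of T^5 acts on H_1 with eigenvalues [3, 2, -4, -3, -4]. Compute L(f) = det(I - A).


For a torus self-map: L(f) = det(I - A) where A acts on H_1.
L(f) = (1-3) * (1-2) * (1--4) * (1--3) * (1--4) = -2 * -1 * 5 * 4 * 5 = 200

200


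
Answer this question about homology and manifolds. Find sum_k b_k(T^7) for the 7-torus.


b_k(T^7) = C(7,k), so the sum over k is sum_k C(7,k) = 2^7.
Total = 2^7 = 128

128


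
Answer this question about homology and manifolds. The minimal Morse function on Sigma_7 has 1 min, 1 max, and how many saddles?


A perfect Morse function has m_k = b_k.
For Sigma_7: b_0=1, b_1=2g=14, b_2=1.
Saddles m_1 = 2g = 14

14


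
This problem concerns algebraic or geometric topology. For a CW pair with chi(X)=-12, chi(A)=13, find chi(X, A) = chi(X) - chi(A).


Relative Euler characteristic: chi(X, A) = chi(X) - chi(A).
= -12 - (13) = -25

-25


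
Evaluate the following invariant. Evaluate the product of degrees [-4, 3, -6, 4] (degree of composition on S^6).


Degree is multiplicative: deg(composition) = product of degrees.
= (-4) * (3) * (-6) * (4) = 288

288


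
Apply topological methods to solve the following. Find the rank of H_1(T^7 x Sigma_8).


pi_1(A x B) = pi_1(A) x pi_1(B); rank of abelianization = b_1.
b_1(T^7) = 7, b_1(Sigma_8) = 2*8 = 16.
b_1(product) = 7 + 16 = 23

23


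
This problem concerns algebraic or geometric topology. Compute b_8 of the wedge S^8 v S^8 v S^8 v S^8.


For a wedge of spheres, H_k (k>0) is free on one generator per sphere of dimension k.
Spheres of dimension 8: count = 4.
b_8 = 4

4


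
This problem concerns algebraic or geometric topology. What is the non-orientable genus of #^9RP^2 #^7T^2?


Since a >= 1, the sum is non-orientable; each T^2 can be replaced by RP^2 # RP^2 (since T^2#RP^2 = 3RP^2).
Total crosscaps k = 9 + 2*7 = 23.
Check via chi: chi = 9*1 + 7*0 - (9+7-1)*2 = -21 = 2 - k = -21. Consistent.

23


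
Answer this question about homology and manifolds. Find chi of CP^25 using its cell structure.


CP^25 has one cell in each even dimension 0, 2, ..., 2*25 (25+1 cells total).
All cells are even-dimensional, so chi = number of cells.
chi = 25 + 1 = 26

26


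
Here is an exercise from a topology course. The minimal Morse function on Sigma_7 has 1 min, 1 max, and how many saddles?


A perfect Morse function has m_k = b_k.
For Sigma_7: b_0=1, b_1=2g=14, b_2=1.
Saddles m_1 = 2g = 14

14


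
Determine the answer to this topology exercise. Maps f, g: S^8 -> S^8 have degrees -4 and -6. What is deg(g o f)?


Degree is multiplicative under composition: deg(g o f) = deg(g) * deg(f).
= -6 * -4 = 24

24


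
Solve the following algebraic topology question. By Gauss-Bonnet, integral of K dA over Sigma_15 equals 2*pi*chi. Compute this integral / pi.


Gauss-Bonnet: integral K dA = 2*pi*chi(M).
chi(Sigma_15) = 2 - 2*15 = -28.
(integral K dA)/pi = 2*chi = 2*(-28) = -56

-56


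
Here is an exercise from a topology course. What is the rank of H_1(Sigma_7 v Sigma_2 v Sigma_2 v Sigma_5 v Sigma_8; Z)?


For a wedge X v Y: reduced H_k(X v Y) = H_k(X) + H_k(Y).
Each Sigma_g contributes b_1 = 2g.
b_1 = 14 + 4 + 4 + 10 + 16 = 48

48


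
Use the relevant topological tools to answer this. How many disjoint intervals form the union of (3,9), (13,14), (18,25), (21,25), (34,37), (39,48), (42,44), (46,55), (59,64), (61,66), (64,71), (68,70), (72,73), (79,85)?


Sort and merge overlapping open intervals.
Merged: (3,9), (13,14), (18,25), (34,37), (39,55), (59,71), (72,73), (79,85).
Number of components = 8

8


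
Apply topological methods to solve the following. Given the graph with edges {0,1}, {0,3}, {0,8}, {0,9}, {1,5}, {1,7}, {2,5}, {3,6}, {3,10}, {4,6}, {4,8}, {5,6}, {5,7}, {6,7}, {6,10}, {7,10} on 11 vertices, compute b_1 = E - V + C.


b_1 = E - V + (number of components).
E = 16, V = 11, components = 1.
b_1 = 16 - 11 + 1 = 6

6


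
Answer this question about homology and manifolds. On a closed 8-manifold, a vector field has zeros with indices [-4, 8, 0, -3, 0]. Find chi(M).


Poincare-Hopf: chi(M) = sum of indices of zeros.
chi = (-4) + (8) + (0) + (-3) + (0) = 1

1


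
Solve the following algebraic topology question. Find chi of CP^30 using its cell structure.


CP^30 has one cell in each even dimension 0, 2, ..., 2*30 (30+1 cells total).
All cells are even-dimensional, so chi = number of cells.
chi = 30 + 1 = 31

31


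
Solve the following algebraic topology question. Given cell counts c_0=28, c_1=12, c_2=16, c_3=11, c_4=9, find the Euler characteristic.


chi = sum_k (-1)^k c_k.
= (-1)^0*28 + (-1)^1*12 + (-1)^2*16 + (-1)^3*11 + (-1)^4*9
= (28) + (-12) + (16) + (-11) + (9)
= 30

30


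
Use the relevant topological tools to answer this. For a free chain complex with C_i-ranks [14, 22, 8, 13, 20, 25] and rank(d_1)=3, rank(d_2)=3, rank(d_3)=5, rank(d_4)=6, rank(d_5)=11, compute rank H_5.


rank H_k = rank(ker d_k) - rank(im d_{k+1}).
rank(ker d_5) = rank(C_5) - rank(d_5) = 25 - 11 = 14.
rank(im d_{5+1}) = 0.
rank H_5 = 14 - 0 = 14

14


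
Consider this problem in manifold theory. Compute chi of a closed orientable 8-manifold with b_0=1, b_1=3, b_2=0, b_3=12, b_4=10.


By Poincare duality b_k = b_{8-k}, so full Betti numbers: b_0=1, b_1=3, b_2=0, b_3=12, b_4=10, b_5=12, b_6=0, b_7=3, b_8=1.
chi = sum (-1)^k b_k = -18

-18


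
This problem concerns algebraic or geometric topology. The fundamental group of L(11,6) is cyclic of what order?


pi_1(L(p,q)) = Z/pZ for any q coprime to p.
|pi_1(L(11,6))| = 11

11


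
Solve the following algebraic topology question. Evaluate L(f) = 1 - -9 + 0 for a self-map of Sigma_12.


L(f) = tr(f_0*) - tr(f_1*) + tr(f_2*).
= 1 - (-9) + (0)
= 10

10


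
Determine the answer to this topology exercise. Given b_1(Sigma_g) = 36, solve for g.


For a closed orientable surface: b_1 = 2g.
36 = 2g
g = 36 / 2 = 18

18


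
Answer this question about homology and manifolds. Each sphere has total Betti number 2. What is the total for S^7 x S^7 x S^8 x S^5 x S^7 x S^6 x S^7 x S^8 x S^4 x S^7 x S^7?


Total Betti number is multiplicative under products.
Each S^d (d>=1) has total Betti number 2.
There are 11 sphere factors.
Total = 2^11 = 2048

2048


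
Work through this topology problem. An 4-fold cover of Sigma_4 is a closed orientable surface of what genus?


For an n-sheeted cover: chi(E) = n * chi(B).
chi(Sigma_4) = 2 - 2*4 = -6.
chi(E) = 4 * (-6) = -24.
genus(E) = (2 - chi(E))/2 = (2 - (-24))/2 = 26/2 = 13

13


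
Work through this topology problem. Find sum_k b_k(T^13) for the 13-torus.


b_k(T^13) = C(13,k), so the sum over k is sum_k C(13,k) = 2^13.
Total = 2^13 = 8192

8192


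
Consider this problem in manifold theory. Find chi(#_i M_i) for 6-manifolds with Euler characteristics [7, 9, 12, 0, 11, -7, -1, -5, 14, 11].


For n-manifolds: chi(A#B) = chi(A) + chi(B) - chi(S^6).
chi(S^6) = 1 + (-1)^6 = 2.
chi(#) = (sum chi_i) - (10-1)*chi(S^6) = 51 - 9*2 = 33

33


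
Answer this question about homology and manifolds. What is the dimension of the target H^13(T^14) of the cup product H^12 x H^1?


Cup product: H^p x H^q -> H^{p+q}; here p+q = 12+1 = 13.
rank H^k(T^n) = C(n,k).
C(14,13) = 14

14


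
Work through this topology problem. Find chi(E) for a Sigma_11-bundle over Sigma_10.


For a fiber bundle F -> E -> B (with CW structure): chi(E) = chi(B) * chi(F).
chi(Sigma_10) = -18, chi(Sigma_11) = -20.
chi(E) = (-18) * (-20) = 360

360


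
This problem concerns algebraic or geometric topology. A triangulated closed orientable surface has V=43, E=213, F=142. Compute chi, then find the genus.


chi = V - E + F = 43 - 213 + 142 = -28
For orientable closed surface: chi = 2 - 2g, so g = (2 - chi)/2.
g = (2 - (-28)) / 2 = 30 / 2 = 15

15


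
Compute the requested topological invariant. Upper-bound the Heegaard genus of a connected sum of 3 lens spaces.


Heegaard genus satisfies g(A#B) <= g(A) + g(B).
Each lens space has g = 1.
Upper bound: 3 * 1 = 3

3


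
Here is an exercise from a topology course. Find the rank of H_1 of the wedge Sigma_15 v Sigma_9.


For a wedge: H_1(A v B) = H_1(A) + H_1(B).
b_1(Sigma_15) = 30, b_1(Sigma_9) = 18.
b_1 = 30 + 18 = 48

48


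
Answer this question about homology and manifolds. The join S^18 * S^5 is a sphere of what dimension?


Join of spheres: S^m * S^n = S^{m+n+1}.
dim = 18 + 5 + 1 = 24

24


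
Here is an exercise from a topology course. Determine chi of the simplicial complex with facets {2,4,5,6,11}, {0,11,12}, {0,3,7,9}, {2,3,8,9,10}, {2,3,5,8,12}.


Enumerate all faces; f-vector: f_0=12, f_1=34, f_2=34, f_3=16, f_4=3.
chi = sum (-1)^k f_k = -1

-1


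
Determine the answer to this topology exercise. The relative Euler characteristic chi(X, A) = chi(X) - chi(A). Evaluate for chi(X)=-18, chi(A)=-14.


Relative Euler characteristic: chi(X, A) = chi(X) - chi(A).
= -18 - (-14) = -4

-4


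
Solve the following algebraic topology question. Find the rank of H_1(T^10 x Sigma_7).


pi_1(A x B) = pi_1(A) x pi_1(B); rank of abelianization = b_1.
b_1(T^10) = 10, b_1(Sigma_7) = 2*7 = 14.
b_1(product) = 10 + 14 = 24

24


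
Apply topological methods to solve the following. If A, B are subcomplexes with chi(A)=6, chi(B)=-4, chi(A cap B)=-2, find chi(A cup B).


chi(A cup B) = chi(A) + chi(B) - chi(A cap B)
= 6 + (-4) - (-2)
= 4

4


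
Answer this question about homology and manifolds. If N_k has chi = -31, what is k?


chi = 2 - k for closed non-orientable surfaces with k crosscaps.
-31 = 2 - k
k = 2 - (-31) = 33

33


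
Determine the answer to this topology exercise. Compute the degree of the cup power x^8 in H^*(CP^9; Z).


|x| = 2 in H^*(CP^n).
|x^8| = 8 * |x| = 8 * 2 = 16

16


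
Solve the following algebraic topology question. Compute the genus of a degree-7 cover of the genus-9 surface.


For an n-sheeted cover: chi(E) = n * chi(B).
chi(Sigma_9) = 2 - 2*9 = -16.
chi(E) = 7 * (-16) = -112.
genus(E) = (2 - chi(E))/2 = (2 - (-112))/2 = 114/2 = 57

57


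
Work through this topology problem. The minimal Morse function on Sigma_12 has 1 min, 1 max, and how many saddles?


A perfect Morse function has m_k = b_k.
For Sigma_12: b_0=1, b_1=2g=24, b_2=1.
Saddles m_1 = 2g = 24

24


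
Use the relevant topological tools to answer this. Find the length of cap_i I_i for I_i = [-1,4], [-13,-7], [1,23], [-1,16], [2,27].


Intersection = [max(a_i), min(b_i)] = [2, -7].
Since 2 > -7, the intersection is empty.
Length = 0

0


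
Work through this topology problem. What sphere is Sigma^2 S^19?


Each suspension raises dimension by 1: Sigma S^n = S^{n+1}.
Sigma^2 S^19 = S^{19+2} = S^21

21


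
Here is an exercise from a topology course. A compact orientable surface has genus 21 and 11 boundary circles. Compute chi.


For a compact orientable surface with genus g and b boundary components: chi = 2 - 2g - b.
chi = 2 - 2*21 - 11 = 2 - 42 - 11 = -51

-51


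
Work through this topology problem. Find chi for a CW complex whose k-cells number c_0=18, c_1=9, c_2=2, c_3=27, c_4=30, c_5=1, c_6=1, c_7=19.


chi = sum_k (-1)^k c_k.
= (-1)^0*18 + (-1)^1*9 + (-1)^2*2 + (-1)^3*27 + (-1)^4*30 + (-1)^5*1 + (-1)^6*1 + (-1)^7*19
= (18) + (-9) + (2) + (-27) + (30) + (-1) + (1) + (-19)
= -5

-5


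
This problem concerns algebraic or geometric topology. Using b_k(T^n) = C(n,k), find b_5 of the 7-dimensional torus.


By the Kunneth formula, b_k(T^n) = C(n,k).
b_5(T^7) = C(7,5).
C(7,5) = 7!/(5!*2!) = 21

21


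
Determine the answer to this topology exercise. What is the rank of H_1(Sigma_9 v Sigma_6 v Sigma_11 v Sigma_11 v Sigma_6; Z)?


For a wedge X v Y: reduced H_k(X v Y) = H_k(X) + H_k(Y).
Each Sigma_g contributes b_1 = 2g.
b_1 = 18 + 12 + 22 + 22 + 12 = 86

86


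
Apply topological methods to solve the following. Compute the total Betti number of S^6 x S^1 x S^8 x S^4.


Total Betti number is multiplicative under products.
Each S^d (d>=1) has total Betti number 2.
There are 4 sphere factors.
Total = 2^4 = 16

16


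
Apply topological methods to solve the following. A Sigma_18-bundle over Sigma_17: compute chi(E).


For a fiber bundle F -> E -> B (with CW structure): chi(E) = chi(B) * chi(F).
chi(Sigma_17) = -32, chi(Sigma_18) = -34.
chi(E) = (-32) * (-34) = 1088

1088


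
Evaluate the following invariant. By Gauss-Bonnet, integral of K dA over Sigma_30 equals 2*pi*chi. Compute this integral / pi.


Gauss-Bonnet: integral K dA = 2*pi*chi(M).
chi(Sigma_30) = 2 - 2*30 = -58.
(integral K dA)/pi = 2*chi = 2*(-58) = -116

-116


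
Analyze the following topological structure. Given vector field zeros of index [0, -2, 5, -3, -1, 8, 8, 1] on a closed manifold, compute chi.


Poincare-Hopf: chi(M) = sum of indices of zeros.
chi = (0) + (-2) + (5) + (-3) + (-1) + (8) + (8) + (1) = 16

16


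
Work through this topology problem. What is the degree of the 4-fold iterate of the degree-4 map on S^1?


deg(f) = 4. Degree is multiplicative: deg(f^4) = (deg f)^4.
deg(f^4) = (4)^4 = 256

256


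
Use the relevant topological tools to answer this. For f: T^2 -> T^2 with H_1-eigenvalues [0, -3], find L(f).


For a torus self-map: L(f) = det(I - A) where A acts on H_1.
L(f) = (1-0) * (1--3) = 1 * 4 = 4

4


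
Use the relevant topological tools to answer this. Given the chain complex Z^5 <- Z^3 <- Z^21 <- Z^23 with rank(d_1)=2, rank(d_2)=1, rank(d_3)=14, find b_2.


rank H_k = rank(ker d_k) - rank(im d_{k+1}).
rank(ker d_2) = rank(C_2) - rank(d_2) = 21 - 1 = 20.
rank(im d_{2+1}) = 14.
rank H_2 = 20 - 14 = 6

6


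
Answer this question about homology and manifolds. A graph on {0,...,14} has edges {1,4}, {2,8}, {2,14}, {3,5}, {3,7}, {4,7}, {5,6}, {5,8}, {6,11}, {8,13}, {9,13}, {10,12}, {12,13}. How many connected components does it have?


Run DFS/union-find over 15 vertices.
V = 15, E = 13.
Number of components = 2

2


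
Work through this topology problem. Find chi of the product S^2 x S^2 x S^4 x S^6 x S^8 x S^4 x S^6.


chi is multiplicative: chi(X x Y) = chi(X) chi(Y).
Each even-dim sphere has chi = 2. There are 7 factors.
chi = 2^7 = 128

128


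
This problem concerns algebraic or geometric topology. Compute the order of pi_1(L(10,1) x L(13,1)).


pi_1(X x Y) = pi_1(X) x pi_1(Y).
pi_1(L(10,1)) = Z/10, pi_1(L(13,1)) = Z/13.
|Z/10 x Z/13| = 10 * 13 = 130

130


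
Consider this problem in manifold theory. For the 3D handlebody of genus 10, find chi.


A genus-g handlebody deformation retracts to a wedge of g circles.
chi(vee_g S^1) = 1 - g.
chi(H_10) = 1 - 10 = -9

-9


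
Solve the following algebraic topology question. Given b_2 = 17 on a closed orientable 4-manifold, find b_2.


Poincare duality for closed orientable n-manifolds: b_k = b_{n-k}.
Here n = 4, so b_2 = b_2 = 17

17


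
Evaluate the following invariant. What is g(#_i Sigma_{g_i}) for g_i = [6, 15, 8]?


Genus is additive under connected sum of orientable surfaces.
g = 6 + 15 + 8 = 29

29


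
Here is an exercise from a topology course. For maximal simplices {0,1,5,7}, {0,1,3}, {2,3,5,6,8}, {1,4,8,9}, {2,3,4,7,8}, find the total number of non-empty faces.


Each maximal simplex on m vertices has 2^m - 1 nonempty faces.
Take the union (dedupe shared faces).
Total distinct faces = 82

82


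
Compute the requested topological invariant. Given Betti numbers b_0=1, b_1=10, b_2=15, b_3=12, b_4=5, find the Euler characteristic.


chi = sum_k (-1)^k b_k.
= (1) + (-10) + (15) + (-12) + (5)
= -1

-1


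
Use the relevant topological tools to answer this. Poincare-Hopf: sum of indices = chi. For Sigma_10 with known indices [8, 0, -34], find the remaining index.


Poincare-Hopf: sum of indices = chi(M).
chi(Sigma_10) = 2 - 2*10 = -18.
Sum of known indices = -26.
x = chi - (sum known) = -18 - (-26) = 8

8


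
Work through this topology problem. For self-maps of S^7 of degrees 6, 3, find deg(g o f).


Degree is multiplicative under composition: deg(g o f) = deg(g) * deg(f).
= 3 * 6 = 18

18


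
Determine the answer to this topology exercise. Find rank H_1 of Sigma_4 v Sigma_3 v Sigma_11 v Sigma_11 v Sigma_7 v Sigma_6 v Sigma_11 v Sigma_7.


For a wedge X v Y: reduced H_k(X v Y) = H_k(X) + H_k(Y).
Each Sigma_g contributes b_1 = 2g.
b_1 = 8 + 6 + 22 + 22 + 14 + 12 + 22 + 14 = 120

120


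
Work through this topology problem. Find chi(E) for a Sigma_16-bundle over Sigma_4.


For a fiber bundle F -> E -> B (with CW structure): chi(E) = chi(B) * chi(F).
chi(Sigma_4) = -6, chi(Sigma_16) = -30.
chi(E) = (-6) * (-30) = 180

180


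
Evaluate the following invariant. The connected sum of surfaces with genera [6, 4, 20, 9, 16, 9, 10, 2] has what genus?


Genus is additive under connected sum of orientable surfaces.
g = 6 + 4 + 20 + 9 + 16 + 9 + 10 + 2 = 76

76


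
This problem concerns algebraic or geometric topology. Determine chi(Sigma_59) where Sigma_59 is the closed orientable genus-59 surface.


For a closed orientable surface of genus g: chi = 2 - 2g.
Here g = 59.
chi = 2 - 2*59 = 2 - 118 = -116

-116


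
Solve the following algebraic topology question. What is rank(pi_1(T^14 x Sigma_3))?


pi_1(A x B) = pi_1(A) x pi_1(B); rank of abelianization = b_1.
b_1(T^14) = 14, b_1(Sigma_3) = 2*3 = 6.
b_1(product) = 14 + 6 = 20

20


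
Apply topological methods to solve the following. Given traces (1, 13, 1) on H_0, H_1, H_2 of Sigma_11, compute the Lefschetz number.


L(f) = tr(f_0*) - tr(f_1*) + tr(f_2*).
= 1 - (13) + (1)
= -11

-11


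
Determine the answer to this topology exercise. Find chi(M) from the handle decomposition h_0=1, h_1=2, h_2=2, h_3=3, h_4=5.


Handles of index k contribute (-1)^k to chi (same as CW cells).
chi = (1) + (-2) + (2) + (-3) + (5) = 3

3


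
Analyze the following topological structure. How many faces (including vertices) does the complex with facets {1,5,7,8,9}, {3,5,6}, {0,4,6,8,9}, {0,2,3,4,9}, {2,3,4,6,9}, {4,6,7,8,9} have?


Each maximal simplex on m vertices has 2^m - 1 nonempty faces.
Take the union (dedupe shared faces).
Total distinct faces = 110

110


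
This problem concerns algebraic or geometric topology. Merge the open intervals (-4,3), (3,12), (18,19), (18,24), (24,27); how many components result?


Sort and merge overlapping open intervals.
Merged: (-4,3), (3,12), (18,24), (24,27).
Number of components = 4

4


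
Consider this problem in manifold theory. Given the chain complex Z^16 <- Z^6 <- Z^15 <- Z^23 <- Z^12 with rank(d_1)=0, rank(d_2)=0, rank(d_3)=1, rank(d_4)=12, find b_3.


rank H_k = rank(ker d_k) - rank(im d_{k+1}).
rank(ker d_3) = rank(C_3) - rank(d_3) = 23 - 1 = 22.
rank(im d_{3+1}) = 12.
rank H_3 = 22 - 12 = 10

10


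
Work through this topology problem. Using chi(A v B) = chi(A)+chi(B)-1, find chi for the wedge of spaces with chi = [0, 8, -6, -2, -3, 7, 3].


chi(A v B) = chi(A) + chi(B) - 1 (one point identified).
For 7 spaces: chi = (sum chi_i) - (7 - 1).
sum = 7; chi = 7 - 6 = 1

1


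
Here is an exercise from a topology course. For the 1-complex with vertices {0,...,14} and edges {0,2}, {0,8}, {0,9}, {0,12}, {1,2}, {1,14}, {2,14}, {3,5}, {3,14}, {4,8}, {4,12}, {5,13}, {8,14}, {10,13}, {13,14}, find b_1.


b_1 = E - V + (number of components).
E = 15, V = 15, components = 4.
b_1 = 15 - 15 + 4 = 4

4


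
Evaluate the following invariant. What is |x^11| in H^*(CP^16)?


|x| = 2 in H^*(CP^n).
|x^11| = 11 * |x| = 11 * 2 = 22

22
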